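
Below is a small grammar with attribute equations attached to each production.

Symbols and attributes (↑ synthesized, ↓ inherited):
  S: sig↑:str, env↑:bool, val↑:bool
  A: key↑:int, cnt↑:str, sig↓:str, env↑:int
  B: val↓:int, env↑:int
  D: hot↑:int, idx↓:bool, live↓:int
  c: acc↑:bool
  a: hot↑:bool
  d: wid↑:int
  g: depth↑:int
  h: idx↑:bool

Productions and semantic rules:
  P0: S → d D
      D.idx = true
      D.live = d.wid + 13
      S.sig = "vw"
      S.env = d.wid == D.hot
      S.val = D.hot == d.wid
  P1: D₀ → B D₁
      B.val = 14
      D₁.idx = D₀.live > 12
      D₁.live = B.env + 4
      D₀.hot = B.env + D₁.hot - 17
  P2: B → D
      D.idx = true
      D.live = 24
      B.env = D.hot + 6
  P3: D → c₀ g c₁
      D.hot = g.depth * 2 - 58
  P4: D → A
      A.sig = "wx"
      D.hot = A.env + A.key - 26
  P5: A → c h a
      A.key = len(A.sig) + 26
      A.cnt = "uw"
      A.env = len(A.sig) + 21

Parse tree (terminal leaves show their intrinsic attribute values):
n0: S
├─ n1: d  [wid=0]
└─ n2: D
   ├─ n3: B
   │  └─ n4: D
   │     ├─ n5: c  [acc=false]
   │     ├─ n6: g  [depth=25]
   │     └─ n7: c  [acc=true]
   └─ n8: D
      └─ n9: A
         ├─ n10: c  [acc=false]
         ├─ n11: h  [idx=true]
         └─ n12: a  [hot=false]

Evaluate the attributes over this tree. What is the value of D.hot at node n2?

6

1. n1.wid = 0  [terminal]
2. n2.idx = true  [true]
3. n2.live = 13  [d.wid + 13]
4. n3.val = 14  [14]
5. n4.idx = true  [true]
6. n4.live = 24  [24]
7. n5.acc = false  [terminal]
8. n6.depth = 25  [terminal]
9. n7.acc = true  [terminal]
10. n4.hot = -8  [g.depth * 2 - 58]
11. n3.env = -2  [D.hot + 6]
12. n8.idx = true  [D₀.live > 12]
13. n8.live = 2  [B.env + 4]
14. n9.sig = "wx"  ["wx"]
15. n10.acc = false  [terminal]
16. n11.idx = true  [terminal]
17. n12.hot = false  [terminal]
18. n9.key = 28  [len(A.sig) + 26]
19. n9.cnt = "uw"  ["uw"]
20. n9.env = 23  [len(A.sig) + 21]
21. n8.hot = 25  [A.env + A.key - 26]
22. n2.hot = 6  [B.env + D₁.hot - 17]
23. n0.sig = "vw"  ["vw"]
24. n0.env = false  [d.wid == D.hot]
25. n0.val = false  [D.hot == d.wid]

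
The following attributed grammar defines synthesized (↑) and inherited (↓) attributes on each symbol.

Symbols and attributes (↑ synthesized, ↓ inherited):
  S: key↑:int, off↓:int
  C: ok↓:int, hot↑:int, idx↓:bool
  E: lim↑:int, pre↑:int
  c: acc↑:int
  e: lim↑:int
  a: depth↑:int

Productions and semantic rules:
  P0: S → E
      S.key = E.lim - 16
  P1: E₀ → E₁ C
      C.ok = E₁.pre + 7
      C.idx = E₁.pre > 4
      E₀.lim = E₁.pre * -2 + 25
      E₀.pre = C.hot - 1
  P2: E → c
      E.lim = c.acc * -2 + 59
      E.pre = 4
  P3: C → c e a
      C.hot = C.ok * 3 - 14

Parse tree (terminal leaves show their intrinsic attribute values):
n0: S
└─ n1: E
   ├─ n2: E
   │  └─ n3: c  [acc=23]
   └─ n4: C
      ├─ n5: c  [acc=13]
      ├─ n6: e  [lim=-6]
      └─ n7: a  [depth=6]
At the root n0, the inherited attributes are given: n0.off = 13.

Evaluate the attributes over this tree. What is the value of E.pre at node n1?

18

1. n0.off = 13  [given at root]
2. n3.acc = 23  [terminal]
3. n2.lim = 13  [c.acc * -2 + 59]
4. n2.pre = 4  [4]
5. n4.ok = 11  [E₁.pre + 7]
6. n4.idx = false  [E₁.pre > 4]
7. n5.acc = 13  [terminal]
8. n6.lim = -6  [terminal]
9. n7.depth = 6  [terminal]
10. n4.hot = 19  [C.ok * 3 - 14]
11. n1.lim = 17  [E₁.pre * -2 + 25]
12. n1.pre = 18  [C.hot - 1]
13. n0.key = 1  [E.lim - 16]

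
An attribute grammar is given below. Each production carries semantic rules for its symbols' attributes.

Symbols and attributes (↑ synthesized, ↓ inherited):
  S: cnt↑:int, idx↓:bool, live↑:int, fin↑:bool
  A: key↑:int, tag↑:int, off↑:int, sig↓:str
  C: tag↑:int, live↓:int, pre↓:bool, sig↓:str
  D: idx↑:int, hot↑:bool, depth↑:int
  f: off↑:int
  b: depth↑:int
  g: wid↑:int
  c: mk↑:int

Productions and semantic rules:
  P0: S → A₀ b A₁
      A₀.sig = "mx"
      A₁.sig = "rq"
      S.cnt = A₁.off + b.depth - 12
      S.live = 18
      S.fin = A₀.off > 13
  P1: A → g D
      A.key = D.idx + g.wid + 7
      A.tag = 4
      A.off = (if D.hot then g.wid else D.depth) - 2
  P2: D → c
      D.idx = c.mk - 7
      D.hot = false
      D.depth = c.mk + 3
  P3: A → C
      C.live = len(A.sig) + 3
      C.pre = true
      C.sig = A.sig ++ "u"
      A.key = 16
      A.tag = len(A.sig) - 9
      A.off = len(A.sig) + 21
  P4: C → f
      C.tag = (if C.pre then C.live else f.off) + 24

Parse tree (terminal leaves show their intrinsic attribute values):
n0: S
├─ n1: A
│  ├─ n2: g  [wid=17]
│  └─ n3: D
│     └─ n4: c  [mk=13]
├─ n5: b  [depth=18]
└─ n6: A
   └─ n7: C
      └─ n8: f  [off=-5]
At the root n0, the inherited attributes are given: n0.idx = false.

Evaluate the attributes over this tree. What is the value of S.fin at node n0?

true

1. n0.idx = false  [given at root]
2. n1.sig = "mx"  ["mx"]
3. n2.wid = 17  [terminal]
4. n4.mk = 13  [terminal]
5. n3.idx = 6  [c.mk - 7]
6. n3.hot = false  [false]
7. n3.depth = 16  [c.mk + 3]
8. n1.key = 30  [D.idx + g.wid + 7]
9. n1.tag = 4  [4]
10. n1.off = 14  [(if D.hot then g.wid else D.depth) - 2]
11. n5.depth = 18  [terminal]
12. n6.sig = "rq"  ["rq"]
13. n7.live = 5  [len(A.sig) + 3]
14. n7.pre = true  [true]
15. n7.sig = "rqu"  [A.sig ++ "u"]
16. n8.off = -5  [terminal]
17. n7.tag = 29  [(if C.pre then C.live else f.off) + 24]
18. n6.key = 16  [16]
19. n6.tag = -7  [len(A.sig) - 9]
20. n6.off = 23  [len(A.sig) + 21]
21. n0.cnt = 29  [A₁.off + b.depth - 12]
22. n0.live = 18  [18]
23. n0.fin = true  [A₀.off > 13]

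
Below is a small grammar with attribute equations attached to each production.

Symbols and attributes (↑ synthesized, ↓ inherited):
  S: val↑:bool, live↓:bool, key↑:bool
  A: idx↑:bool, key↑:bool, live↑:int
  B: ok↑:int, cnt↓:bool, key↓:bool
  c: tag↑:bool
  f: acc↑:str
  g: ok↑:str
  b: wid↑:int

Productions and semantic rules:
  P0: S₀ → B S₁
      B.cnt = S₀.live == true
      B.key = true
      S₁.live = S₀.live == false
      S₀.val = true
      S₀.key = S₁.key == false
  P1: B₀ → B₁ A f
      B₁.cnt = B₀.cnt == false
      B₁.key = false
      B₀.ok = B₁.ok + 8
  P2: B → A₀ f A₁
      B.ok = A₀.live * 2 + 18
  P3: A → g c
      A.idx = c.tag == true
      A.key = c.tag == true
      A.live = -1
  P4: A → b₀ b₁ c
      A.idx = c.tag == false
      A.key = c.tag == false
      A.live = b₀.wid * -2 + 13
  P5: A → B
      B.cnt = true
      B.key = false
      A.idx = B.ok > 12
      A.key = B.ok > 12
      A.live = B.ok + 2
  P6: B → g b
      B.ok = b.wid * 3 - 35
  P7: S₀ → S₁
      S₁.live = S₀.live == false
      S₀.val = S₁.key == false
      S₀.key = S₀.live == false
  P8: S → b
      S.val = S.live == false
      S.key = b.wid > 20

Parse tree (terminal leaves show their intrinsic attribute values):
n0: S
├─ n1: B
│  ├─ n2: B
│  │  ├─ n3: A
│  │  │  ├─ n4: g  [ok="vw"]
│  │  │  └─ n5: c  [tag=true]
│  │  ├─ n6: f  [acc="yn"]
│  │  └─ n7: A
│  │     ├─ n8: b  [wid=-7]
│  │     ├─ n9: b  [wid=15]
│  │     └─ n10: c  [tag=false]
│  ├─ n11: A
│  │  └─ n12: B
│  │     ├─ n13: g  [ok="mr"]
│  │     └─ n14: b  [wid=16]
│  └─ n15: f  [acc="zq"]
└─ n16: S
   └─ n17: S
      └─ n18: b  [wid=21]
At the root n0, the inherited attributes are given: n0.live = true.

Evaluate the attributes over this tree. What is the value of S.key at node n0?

1. n0.live = true  [given at root]
2. n1.cnt = true  [S₀.live == true]
3. n1.key = true  [true]
4. n2.cnt = false  [B₀.cnt == false]
5. n2.key = false  [false]
6. n4.ok = "vw"  [terminal]
7. n5.tag = true  [terminal]
8. n3.idx = true  [c.tag == true]
9. n3.key = true  [c.tag == true]
10. n3.live = -1  [-1]
11. n6.acc = "yn"  [terminal]
12. n8.wid = -7  [terminal]
13. n9.wid = 15  [terminal]
14. n10.tag = false  [terminal]
15. n7.idx = true  [c.tag == false]
16. n7.key = true  [c.tag == false]
17. n7.live = 27  [b₀.wid * -2 + 13]
18. n2.ok = 16  [A₀.live * 2 + 18]
19. n12.cnt = true  [true]
20. n12.key = false  [false]
21. n13.ok = "mr"  [terminal]
22. n14.wid = 16  [terminal]
23. n12.ok = 13  [b.wid * 3 - 35]
24. n11.idx = true  [B.ok > 12]
25. n11.key = true  [B.ok > 12]
26. n11.live = 15  [B.ok + 2]
27. n15.acc = "zq"  [terminal]
28. n1.ok = 24  [B₁.ok + 8]
29. n16.live = false  [S₀.live == false]
30. n17.live = true  [S₀.live == false]
31. n18.wid = 21  [terminal]
32. n17.val = false  [S.live == false]
33. n17.key = true  [b.wid > 20]
34. n16.val = false  [S₁.key == false]
35. n16.key = true  [S₀.live == false]
36. n0.val = true  [true]
37. n0.key = false  [S₁.key == false]

false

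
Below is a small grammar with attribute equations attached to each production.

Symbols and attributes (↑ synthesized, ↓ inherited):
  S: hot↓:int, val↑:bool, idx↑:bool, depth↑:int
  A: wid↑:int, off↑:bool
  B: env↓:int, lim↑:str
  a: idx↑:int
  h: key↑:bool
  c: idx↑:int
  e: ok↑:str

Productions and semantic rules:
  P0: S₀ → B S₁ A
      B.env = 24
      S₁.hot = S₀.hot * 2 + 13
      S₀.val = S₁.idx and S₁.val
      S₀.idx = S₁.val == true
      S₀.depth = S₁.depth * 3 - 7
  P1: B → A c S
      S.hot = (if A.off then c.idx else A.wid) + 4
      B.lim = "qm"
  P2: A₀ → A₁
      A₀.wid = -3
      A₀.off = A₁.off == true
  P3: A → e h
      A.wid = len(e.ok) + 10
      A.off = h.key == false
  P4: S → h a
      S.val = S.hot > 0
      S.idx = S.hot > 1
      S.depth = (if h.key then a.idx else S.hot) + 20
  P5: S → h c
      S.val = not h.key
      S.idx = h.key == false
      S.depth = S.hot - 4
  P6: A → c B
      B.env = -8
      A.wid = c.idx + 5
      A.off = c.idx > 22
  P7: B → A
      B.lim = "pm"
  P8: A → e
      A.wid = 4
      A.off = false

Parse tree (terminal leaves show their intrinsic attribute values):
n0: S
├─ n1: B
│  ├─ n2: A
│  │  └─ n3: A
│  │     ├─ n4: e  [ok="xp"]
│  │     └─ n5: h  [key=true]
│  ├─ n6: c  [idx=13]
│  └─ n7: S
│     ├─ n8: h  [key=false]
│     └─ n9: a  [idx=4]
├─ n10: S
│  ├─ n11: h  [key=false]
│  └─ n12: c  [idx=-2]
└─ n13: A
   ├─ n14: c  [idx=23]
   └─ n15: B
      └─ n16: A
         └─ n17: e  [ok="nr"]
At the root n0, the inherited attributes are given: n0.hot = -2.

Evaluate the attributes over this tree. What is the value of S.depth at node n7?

1. n0.hot = -2  [given at root]
2. n1.env = 24  [24]
3. n4.ok = "xp"  [terminal]
4. n5.key = true  [terminal]
5. n3.wid = 12  [len(e.ok) + 10]
6. n3.off = false  [h.key == false]
7. n2.wid = -3  [-3]
8. n2.off = false  [A₁.off == true]
9. n6.idx = 13  [terminal]
10. n7.hot = 1  [(if A.off then c.idx else A.wid) + 4]
11. n8.key = false  [terminal]
12. n9.idx = 4  [terminal]
13. n7.val = true  [S.hot > 0]
14. n7.idx = false  [S.hot > 1]
15. n7.depth = 21  [(if h.key then a.idx else S.hot) + 20]
16. n1.lim = "qm"  ["qm"]
17. n10.hot = 9  [S₀.hot * 2 + 13]
18. n11.key = false  [terminal]
19. n12.idx = -2  [terminal]
20. n10.val = true  [not h.key]
21. n10.idx = true  [h.key == false]
22. n10.depth = 5  [S.hot - 4]
23. n14.idx = 23  [terminal]
24. n15.env = -8  [-8]
25. n17.ok = "nr"  [terminal]
26. n16.wid = 4  [4]
27. n16.off = false  [false]
28. n15.lim = "pm"  ["pm"]
29. n13.wid = 28  [c.idx + 5]
30. n13.off = true  [c.idx > 22]
31. n0.val = true  [S₁.idx and S₁.val]
32. n0.idx = true  [S₁.val == true]
33. n0.depth = 8  [S₁.depth * 3 - 7]

21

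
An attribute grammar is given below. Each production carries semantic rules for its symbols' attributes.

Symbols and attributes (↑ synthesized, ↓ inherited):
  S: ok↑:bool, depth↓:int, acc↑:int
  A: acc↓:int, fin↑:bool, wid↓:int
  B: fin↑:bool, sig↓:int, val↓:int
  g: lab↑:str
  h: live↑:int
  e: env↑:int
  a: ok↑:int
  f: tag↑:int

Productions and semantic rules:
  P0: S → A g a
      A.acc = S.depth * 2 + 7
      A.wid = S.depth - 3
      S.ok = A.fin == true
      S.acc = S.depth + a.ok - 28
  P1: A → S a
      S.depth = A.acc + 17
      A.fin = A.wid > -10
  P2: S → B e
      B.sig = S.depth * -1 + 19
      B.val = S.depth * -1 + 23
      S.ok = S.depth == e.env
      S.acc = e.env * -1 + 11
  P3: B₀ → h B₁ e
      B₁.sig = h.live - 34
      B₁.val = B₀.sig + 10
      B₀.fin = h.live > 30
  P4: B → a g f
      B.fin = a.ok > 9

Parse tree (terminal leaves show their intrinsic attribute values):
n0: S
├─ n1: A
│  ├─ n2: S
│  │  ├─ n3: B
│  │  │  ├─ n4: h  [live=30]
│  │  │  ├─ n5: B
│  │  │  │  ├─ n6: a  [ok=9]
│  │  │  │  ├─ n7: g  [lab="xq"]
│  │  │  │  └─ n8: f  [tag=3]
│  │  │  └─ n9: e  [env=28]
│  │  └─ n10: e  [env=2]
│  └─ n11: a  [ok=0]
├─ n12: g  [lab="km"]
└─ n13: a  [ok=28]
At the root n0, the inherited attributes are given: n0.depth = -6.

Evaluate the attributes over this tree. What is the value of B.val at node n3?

11

1. n0.depth = -6  [given at root]
2. n1.acc = -5  [S.depth * 2 + 7]
3. n1.wid = -9  [S.depth - 3]
4. n2.depth = 12  [A.acc + 17]
5. n3.sig = 7  [S.depth * -1 + 19]
6. n3.val = 11  [S.depth * -1 + 23]
7. n4.live = 30  [terminal]
8. n5.sig = -4  [h.live - 34]
9. n5.val = 17  [B₀.sig + 10]
10. n6.ok = 9  [terminal]
11. n7.lab = "xq"  [terminal]
12. n8.tag = 3  [terminal]
13. n5.fin = false  [a.ok > 9]
14. n9.env = 28  [terminal]
15. n3.fin = false  [h.live > 30]
16. n10.env = 2  [terminal]
17. n2.ok = false  [S.depth == e.env]
18. n2.acc = 9  [e.env * -1 + 11]
19. n11.ok = 0  [terminal]
20. n1.fin = true  [A.wid > -10]
21. n12.lab = "km"  [terminal]
22. n13.ok = 28  [terminal]
23. n0.ok = true  [A.fin == true]
24. n0.acc = -6  [S.depth + a.ok - 28]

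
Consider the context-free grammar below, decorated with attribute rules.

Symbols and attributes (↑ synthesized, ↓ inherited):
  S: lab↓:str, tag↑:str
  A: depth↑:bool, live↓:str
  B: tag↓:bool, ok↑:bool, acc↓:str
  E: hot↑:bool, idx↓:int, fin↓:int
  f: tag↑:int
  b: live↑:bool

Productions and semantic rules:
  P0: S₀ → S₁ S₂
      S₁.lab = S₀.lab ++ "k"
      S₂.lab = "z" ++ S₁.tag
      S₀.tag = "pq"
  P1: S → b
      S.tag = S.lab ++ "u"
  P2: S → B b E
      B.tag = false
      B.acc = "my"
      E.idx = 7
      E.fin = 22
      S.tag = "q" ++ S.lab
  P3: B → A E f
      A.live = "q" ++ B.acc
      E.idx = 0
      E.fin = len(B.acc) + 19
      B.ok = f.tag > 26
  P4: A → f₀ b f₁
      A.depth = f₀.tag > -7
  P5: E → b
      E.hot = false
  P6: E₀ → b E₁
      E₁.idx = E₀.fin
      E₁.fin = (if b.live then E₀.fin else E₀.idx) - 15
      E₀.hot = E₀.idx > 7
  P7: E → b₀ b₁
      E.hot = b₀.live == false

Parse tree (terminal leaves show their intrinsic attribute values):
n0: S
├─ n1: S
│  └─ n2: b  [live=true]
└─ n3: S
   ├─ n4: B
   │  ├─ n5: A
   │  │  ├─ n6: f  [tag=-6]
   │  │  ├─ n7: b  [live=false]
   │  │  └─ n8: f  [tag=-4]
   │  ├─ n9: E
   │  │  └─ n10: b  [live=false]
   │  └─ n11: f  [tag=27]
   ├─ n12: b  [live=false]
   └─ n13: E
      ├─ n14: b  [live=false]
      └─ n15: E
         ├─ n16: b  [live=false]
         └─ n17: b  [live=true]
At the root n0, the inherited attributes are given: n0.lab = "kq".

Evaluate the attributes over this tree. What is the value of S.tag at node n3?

"qzkqku"

1. n0.lab = "kq"  [given at root]
2. n1.lab = "kqk"  [S₀.lab ++ "k"]
3. n2.live = true  [terminal]
4. n1.tag = "kqku"  [S.lab ++ "u"]
5. n3.lab = "zkqku"  ["z" ++ S₁.tag]
6. n4.tag = false  [false]
7. n4.acc = "my"  ["my"]
8. n5.live = "qmy"  ["q" ++ B.acc]
9. n6.tag = -6  [terminal]
10. n7.live = false  [terminal]
11. n8.tag = -4  [terminal]
12. n5.depth = true  [f₀.tag > -7]
13. n9.idx = 0  [0]
14. n9.fin = 21  [len(B.acc) + 19]
15. n10.live = false  [terminal]
16. n9.hot = false  [false]
17. n11.tag = 27  [terminal]
18. n4.ok = true  [f.tag > 26]
19. n12.live = false  [terminal]
20. n13.idx = 7  [7]
21. n13.fin = 22  [22]
22. n14.live = false  [terminal]
23. n15.idx = 22  [E₀.fin]
24. n15.fin = -8  [(if b.live then E₀.fin else E₀.idx) - 15]
25. n16.live = false  [terminal]
26. n17.live = true  [terminal]
27. n15.hot = true  [b₀.live == false]
28. n13.hot = false  [E₀.idx > 7]
29. n3.tag = "qzkqku"  ["q" ++ S.lab]
30. n0.tag = "pq"  ["pq"]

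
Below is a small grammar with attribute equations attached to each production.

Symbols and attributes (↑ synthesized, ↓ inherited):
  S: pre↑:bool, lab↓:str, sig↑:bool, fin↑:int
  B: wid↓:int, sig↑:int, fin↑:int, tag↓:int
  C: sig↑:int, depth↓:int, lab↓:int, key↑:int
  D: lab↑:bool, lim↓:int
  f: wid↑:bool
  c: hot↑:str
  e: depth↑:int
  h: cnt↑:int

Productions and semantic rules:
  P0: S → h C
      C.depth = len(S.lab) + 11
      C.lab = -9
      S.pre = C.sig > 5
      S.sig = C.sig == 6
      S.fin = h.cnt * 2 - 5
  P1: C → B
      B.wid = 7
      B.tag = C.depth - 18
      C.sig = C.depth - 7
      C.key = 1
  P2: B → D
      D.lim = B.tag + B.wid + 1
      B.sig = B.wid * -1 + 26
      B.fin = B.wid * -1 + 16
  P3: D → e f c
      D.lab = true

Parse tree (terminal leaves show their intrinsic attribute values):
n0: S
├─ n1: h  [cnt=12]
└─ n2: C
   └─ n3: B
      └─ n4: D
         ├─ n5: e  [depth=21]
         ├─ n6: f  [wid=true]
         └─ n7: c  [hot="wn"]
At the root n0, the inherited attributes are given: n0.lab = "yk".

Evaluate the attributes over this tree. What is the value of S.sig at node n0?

1. n0.lab = "yk"  [given at root]
2. n1.cnt = 12  [terminal]
3. n2.depth = 13  [len(S.lab) + 11]
4. n2.lab = -9  [-9]
5. n3.wid = 7  [7]
6. n3.tag = -5  [C.depth - 18]
7. n4.lim = 3  [B.tag + B.wid + 1]
8. n5.depth = 21  [terminal]
9. n6.wid = true  [terminal]
10. n7.hot = "wn"  [terminal]
11. n4.lab = true  [true]
12. n3.sig = 19  [B.wid * -1 + 26]
13. n3.fin = 9  [B.wid * -1 + 16]
14. n2.sig = 6  [C.depth - 7]
15. n2.key = 1  [1]
16. n0.pre = true  [C.sig > 5]
17. n0.sig = true  [C.sig == 6]
18. n0.fin = 19  [h.cnt * 2 - 5]

true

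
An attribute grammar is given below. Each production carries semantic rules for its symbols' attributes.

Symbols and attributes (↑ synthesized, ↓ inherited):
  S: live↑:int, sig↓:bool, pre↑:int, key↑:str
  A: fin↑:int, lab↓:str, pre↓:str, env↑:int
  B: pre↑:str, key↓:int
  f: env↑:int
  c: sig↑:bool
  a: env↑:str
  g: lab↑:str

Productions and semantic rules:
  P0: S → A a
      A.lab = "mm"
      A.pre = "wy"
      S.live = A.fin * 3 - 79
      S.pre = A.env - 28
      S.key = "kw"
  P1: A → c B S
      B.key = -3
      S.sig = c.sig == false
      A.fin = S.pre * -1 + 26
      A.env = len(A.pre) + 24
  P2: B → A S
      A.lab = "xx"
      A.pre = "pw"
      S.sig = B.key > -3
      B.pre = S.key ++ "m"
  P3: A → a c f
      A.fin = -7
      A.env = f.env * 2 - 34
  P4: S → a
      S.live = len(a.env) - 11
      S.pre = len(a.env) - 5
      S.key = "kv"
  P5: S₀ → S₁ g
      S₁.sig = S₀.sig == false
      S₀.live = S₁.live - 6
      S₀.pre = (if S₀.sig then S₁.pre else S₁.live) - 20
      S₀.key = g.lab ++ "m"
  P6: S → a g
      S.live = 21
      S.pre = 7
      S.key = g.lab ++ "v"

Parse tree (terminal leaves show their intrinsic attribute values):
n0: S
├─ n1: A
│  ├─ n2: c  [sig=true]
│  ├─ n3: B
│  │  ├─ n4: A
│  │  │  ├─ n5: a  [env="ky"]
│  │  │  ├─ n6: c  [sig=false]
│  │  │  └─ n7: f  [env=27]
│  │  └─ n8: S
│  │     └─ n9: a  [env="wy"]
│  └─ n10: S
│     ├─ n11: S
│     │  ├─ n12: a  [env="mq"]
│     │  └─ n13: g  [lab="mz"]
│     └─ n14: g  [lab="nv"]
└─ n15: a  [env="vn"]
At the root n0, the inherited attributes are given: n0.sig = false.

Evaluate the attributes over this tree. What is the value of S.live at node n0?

1. n0.sig = false  [given at root]
2. n1.lab = "mm"  ["mm"]
3. n1.pre = "wy"  ["wy"]
4. n2.sig = true  [terminal]
5. n3.key = -3  [-3]
6. n4.lab = "xx"  ["xx"]
7. n4.pre = "pw"  ["pw"]
8. n5.env = "ky"  [terminal]
9. n6.sig = false  [terminal]
10. n7.env = 27  [terminal]
11. n4.fin = -7  [-7]
12. n4.env = 20  [f.env * 2 - 34]
13. n8.sig = false  [B.key > -3]
14. n9.env = "wy"  [terminal]
15. n8.live = -9  [len(a.env) - 11]
16. n8.pre = -3  [len(a.env) - 5]
17. n8.key = "kv"  ["kv"]
18. n3.pre = "kvm"  [S.key ++ "m"]
19. n10.sig = false  [c.sig == false]
20. n11.sig = true  [S₀.sig == false]
21. n12.env = "mq"  [terminal]
22. n13.lab = "mz"  [terminal]
23. n11.live = 21  [21]
24. n11.pre = 7  [7]
25. n11.key = "mzv"  [g.lab ++ "v"]
26. n14.lab = "nv"  [terminal]
27. n10.live = 15  [S₁.live - 6]
28. n10.pre = 1  [(if S₀.sig then S₁.pre else S₁.live) - 20]
29. n10.key = "nvm"  [g.lab ++ "m"]
30. n1.fin = 25  [S.pre * -1 + 26]
31. n1.env = 26  [len(A.pre) + 24]
32. n15.env = "vn"  [terminal]
33. n0.live = -4  [A.fin * 3 - 79]
34. n0.pre = -2  [A.env - 28]
35. n0.key = "kw"  ["kw"]

-4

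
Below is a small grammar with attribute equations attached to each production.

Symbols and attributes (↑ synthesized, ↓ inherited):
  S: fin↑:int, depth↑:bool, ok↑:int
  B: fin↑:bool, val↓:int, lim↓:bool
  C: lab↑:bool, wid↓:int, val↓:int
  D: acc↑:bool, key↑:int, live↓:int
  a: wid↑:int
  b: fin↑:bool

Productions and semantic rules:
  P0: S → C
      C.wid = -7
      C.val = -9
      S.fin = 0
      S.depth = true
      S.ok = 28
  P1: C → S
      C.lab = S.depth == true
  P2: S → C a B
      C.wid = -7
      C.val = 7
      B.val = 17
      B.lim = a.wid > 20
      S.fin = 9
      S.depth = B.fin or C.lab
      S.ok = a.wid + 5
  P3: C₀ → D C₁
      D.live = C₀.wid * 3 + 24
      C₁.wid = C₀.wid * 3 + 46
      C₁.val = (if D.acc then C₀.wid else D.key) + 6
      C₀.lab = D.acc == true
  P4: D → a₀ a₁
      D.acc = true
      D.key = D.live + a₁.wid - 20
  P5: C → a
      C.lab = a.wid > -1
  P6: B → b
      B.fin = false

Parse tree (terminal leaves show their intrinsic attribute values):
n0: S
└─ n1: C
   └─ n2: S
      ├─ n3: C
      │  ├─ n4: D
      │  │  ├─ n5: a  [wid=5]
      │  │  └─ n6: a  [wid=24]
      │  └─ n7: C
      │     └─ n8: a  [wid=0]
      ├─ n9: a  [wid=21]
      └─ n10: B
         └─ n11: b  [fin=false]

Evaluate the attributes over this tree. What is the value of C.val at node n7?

-1

1. n1.wid = -7  [-7]
2. n1.val = -9  [-9]
3. n3.wid = -7  [-7]
4. n3.val = 7  [7]
5. n4.live = 3  [C₀.wid * 3 + 24]
6. n5.wid = 5  [terminal]
7. n6.wid = 24  [terminal]
8. n4.acc = true  [true]
9. n4.key = 7  [D.live + a₁.wid - 20]
10. n7.wid = 25  [C₀.wid * 3 + 46]
11. n7.val = -1  [(if D.acc then C₀.wid else D.key) + 6]
12. n8.wid = 0  [terminal]
13. n7.lab = true  [a.wid > -1]
14. n3.lab = true  [D.acc == true]
15. n9.wid = 21  [terminal]
16. n10.val = 17  [17]
17. n10.lim = true  [a.wid > 20]
18. n11.fin = false  [terminal]
19. n10.fin = false  [false]
20. n2.fin = 9  [9]
21. n2.depth = true  [B.fin or C.lab]
22. n2.ok = 26  [a.wid + 5]
23. n1.lab = true  [S.depth == true]
24. n0.fin = 0  [0]
25. n0.depth = true  [true]
26. n0.ok = 28  [28]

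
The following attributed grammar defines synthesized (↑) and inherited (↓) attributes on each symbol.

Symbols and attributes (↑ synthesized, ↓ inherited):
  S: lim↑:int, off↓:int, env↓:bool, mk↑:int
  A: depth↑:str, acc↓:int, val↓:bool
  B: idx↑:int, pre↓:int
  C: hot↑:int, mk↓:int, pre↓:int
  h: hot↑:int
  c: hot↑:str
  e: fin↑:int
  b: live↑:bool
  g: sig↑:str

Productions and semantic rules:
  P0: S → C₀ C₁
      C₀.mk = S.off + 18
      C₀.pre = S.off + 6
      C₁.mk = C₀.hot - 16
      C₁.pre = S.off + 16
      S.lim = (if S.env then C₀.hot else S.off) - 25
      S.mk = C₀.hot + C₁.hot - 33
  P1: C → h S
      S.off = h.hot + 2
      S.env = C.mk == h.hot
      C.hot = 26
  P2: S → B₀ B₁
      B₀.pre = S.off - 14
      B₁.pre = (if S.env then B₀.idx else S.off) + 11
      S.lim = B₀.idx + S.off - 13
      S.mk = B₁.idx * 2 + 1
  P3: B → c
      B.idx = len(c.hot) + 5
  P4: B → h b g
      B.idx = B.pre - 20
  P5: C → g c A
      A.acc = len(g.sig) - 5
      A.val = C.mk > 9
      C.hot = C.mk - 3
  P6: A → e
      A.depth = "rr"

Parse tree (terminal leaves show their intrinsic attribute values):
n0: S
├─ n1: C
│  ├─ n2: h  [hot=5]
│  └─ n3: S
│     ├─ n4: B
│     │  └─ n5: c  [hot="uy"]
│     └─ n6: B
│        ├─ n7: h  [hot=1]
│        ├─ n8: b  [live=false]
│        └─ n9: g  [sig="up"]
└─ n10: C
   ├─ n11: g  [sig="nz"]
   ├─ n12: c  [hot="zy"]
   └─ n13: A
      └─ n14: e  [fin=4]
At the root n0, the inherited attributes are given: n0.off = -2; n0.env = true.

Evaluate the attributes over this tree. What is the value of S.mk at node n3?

1. n0.off = -2  [given at root]
2. n0.env = true  [given at root]
3. n1.mk = 16  [S.off + 18]
4. n1.pre = 4  [S.off + 6]
5. n2.hot = 5  [terminal]
6. n3.off = 7  [h.hot + 2]
7. n3.env = false  [C.mk == h.hot]
8. n4.pre = -7  [S.off - 14]
9. n5.hot = "uy"  [terminal]
10. n4.idx = 7  [len(c.hot) + 5]
11. n6.pre = 18  [(if S.env then B₀.idx else S.off) + 11]
12. n7.hot = 1  [terminal]
13. n8.live = false  [terminal]
14. n9.sig = "up"  [terminal]
15. n6.idx = -2  [B.pre - 20]
16. n3.lim = 1  [B₀.idx + S.off - 13]
17. n3.mk = -3  [B₁.idx * 2 + 1]
18. n1.hot = 26  [26]
19. n10.mk = 10  [C₀.hot - 16]
20. n10.pre = 14  [S.off + 16]
21. n11.sig = "nz"  [terminal]
22. n12.hot = "zy"  [terminal]
23. n13.acc = -3  [len(g.sig) - 5]
24. n13.val = true  [C.mk > 9]
25. n14.fin = 4  [terminal]
26. n13.depth = "rr"  ["rr"]
27. n10.hot = 7  [C.mk - 3]
28. n0.lim = 1  [(if S.env then C₀.hot else S.off) - 25]
29. n0.mk = 0  [C₀.hot + C₁.hot - 33]

-3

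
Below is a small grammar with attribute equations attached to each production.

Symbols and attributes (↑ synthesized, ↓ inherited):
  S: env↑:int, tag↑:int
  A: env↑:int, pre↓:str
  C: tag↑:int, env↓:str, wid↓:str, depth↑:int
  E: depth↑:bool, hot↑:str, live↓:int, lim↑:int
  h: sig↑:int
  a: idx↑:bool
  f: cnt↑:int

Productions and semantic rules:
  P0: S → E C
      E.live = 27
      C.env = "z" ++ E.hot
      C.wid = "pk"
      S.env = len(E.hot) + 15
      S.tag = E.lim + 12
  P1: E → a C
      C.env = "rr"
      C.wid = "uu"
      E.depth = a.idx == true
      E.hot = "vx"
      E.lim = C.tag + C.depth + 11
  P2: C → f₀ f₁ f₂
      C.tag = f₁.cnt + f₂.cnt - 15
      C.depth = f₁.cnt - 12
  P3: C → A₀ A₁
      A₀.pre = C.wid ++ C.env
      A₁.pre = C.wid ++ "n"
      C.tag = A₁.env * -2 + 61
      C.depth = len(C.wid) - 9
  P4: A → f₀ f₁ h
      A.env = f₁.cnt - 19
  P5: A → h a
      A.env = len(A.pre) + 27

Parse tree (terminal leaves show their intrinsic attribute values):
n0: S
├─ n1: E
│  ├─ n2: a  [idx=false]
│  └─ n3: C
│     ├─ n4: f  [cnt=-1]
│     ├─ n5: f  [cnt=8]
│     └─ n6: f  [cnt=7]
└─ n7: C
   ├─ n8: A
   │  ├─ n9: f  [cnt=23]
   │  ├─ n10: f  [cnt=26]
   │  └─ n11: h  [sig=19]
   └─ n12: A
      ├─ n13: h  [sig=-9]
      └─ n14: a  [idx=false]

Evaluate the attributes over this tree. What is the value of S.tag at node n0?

1. n1.live = 27  [27]
2. n2.idx = false  [terminal]
3. n3.env = "rr"  ["rr"]
4. n3.wid = "uu"  ["uu"]
5. n4.cnt = -1  [terminal]
6. n5.cnt = 8  [terminal]
7. n6.cnt = 7  [terminal]
8. n3.tag = 0  [f₁.cnt + f₂.cnt - 15]
9. n3.depth = -4  [f₁.cnt - 12]
10. n1.depth = false  [a.idx == true]
11. n1.hot = "vx"  ["vx"]
12. n1.lim = 7  [C.tag + C.depth + 11]
13. n7.env = "zvx"  ["z" ++ E.hot]
14. n7.wid = "pk"  ["pk"]
15. n8.pre = "pkzvx"  [C.wid ++ C.env]
16. n9.cnt = 23  [terminal]
17. n10.cnt = 26  [terminal]
18. n11.sig = 19  [terminal]
19. n8.env = 7  [f₁.cnt - 19]
20. n12.pre = "pkn"  [C.wid ++ "n"]
21. n13.sig = -9  [terminal]
22. n14.idx = false  [terminal]
23. n12.env = 30  [len(A.pre) + 27]
24. n7.tag = 1  [A₁.env * -2 + 61]
25. n7.depth = -7  [len(C.wid) - 9]
26. n0.env = 17  [len(E.hot) + 15]
27. n0.tag = 19  [E.lim + 12]

19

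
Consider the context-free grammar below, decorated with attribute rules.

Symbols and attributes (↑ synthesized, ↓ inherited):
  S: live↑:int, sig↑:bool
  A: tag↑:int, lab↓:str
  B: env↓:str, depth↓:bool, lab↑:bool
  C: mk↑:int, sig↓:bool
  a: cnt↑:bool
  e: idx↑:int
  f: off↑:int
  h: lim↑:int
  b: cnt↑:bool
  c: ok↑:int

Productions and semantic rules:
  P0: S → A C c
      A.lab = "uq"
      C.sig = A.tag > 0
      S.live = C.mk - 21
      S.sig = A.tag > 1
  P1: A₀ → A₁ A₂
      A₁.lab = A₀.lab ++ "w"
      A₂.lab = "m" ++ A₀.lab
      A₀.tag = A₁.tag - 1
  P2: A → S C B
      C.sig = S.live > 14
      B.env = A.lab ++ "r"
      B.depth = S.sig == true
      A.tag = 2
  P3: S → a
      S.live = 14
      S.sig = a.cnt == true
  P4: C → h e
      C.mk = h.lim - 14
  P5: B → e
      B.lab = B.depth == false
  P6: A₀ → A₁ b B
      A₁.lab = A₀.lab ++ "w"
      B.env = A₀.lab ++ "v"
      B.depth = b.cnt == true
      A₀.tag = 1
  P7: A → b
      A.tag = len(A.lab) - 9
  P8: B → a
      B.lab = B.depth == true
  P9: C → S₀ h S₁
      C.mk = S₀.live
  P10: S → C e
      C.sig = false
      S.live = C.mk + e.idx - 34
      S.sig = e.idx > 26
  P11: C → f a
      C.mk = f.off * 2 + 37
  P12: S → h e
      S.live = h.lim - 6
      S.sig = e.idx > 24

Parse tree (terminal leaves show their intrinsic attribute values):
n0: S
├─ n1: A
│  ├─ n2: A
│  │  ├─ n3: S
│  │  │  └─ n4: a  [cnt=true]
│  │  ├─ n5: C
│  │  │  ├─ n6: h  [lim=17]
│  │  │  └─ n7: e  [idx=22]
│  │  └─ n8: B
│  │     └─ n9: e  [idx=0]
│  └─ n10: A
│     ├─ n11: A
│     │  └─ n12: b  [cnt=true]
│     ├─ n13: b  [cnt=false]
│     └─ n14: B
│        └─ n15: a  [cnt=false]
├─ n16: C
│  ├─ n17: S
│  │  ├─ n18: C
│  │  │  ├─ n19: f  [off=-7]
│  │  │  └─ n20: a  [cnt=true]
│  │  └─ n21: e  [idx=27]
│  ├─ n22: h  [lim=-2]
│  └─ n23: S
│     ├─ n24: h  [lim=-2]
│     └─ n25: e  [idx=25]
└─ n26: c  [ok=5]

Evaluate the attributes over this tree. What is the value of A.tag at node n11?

1. n1.lab = "uq"  ["uq"]
2. n2.lab = "uqw"  [A₀.lab ++ "w"]
3. n4.cnt = true  [terminal]
4. n3.live = 14  [14]
5. n3.sig = true  [a.cnt == true]
6. n5.sig = false  [S.live > 14]
7. n6.lim = 17  [terminal]
8. n7.idx = 22  [terminal]
9. n5.mk = 3  [h.lim - 14]
10. n8.env = "uqwr"  [A.lab ++ "r"]
11. n8.depth = true  [S.sig == true]
12. n9.idx = 0  [terminal]
13. n8.lab = false  [B.depth == false]
14. n2.tag = 2  [2]
15. n10.lab = "muq"  ["m" ++ A₀.lab]
16. n11.lab = "muqw"  [A₀.lab ++ "w"]
17. n12.cnt = true  [terminal]
18. n11.tag = -5  [len(A.lab) - 9]
19. n13.cnt = false  [terminal]
20. n14.env = "muqv"  [A₀.lab ++ "v"]
21. n14.depth = false  [b.cnt == true]
22. n15.cnt = false  [terminal]
23. n14.lab = false  [B.depth == true]
24. n10.tag = 1  [1]
25. n1.tag = 1  [A₁.tag - 1]
26. n16.sig = true  [A.tag > 0]
27. n18.sig = false  [false]
28. n19.off = -7  [terminal]
29. n20.cnt = true  [terminal]
30. n18.mk = 23  [f.off * 2 + 37]
31. n21.idx = 27  [terminal]
32. n17.live = 16  [C.mk + e.idx - 34]
33. n17.sig = true  [e.idx > 26]
34. n22.lim = -2  [terminal]
35. n24.lim = -2  [terminal]
36. n25.idx = 25  [terminal]
37. n23.live = -8  [h.lim - 6]
38. n23.sig = true  [e.idx > 24]
39. n16.mk = 16  [S₀.live]
40. n26.ok = 5  [terminal]
41. n0.live = -5  [C.mk - 21]
42. n0.sig = false  [A.tag > 1]

-5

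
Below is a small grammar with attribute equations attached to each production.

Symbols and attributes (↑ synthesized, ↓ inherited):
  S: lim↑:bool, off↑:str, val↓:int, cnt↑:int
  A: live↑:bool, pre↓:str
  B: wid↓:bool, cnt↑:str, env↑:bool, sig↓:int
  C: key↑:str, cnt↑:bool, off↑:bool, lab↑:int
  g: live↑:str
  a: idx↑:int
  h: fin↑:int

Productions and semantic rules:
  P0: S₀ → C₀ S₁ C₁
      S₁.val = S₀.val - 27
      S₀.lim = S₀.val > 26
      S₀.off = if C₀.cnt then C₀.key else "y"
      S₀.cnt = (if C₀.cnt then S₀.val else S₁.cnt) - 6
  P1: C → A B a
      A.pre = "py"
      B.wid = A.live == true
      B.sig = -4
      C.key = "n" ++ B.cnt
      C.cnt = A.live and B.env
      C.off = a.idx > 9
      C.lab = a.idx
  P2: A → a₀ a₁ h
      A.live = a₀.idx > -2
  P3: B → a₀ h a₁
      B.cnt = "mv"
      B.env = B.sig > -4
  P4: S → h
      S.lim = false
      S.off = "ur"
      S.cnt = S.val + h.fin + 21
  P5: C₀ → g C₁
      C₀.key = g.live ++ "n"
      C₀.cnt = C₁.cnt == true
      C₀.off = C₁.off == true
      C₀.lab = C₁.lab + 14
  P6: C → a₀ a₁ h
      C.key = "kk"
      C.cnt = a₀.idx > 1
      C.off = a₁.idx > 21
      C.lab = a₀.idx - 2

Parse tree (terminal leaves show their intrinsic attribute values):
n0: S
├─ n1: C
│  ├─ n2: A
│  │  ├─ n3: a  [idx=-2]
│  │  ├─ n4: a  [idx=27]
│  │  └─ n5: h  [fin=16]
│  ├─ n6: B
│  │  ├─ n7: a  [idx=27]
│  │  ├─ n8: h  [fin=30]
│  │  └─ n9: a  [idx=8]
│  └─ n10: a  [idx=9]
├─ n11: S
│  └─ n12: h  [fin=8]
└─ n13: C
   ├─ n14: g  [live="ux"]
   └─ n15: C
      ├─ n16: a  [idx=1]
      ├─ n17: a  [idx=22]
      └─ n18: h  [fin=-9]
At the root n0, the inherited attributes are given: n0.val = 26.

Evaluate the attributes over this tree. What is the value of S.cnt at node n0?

1. n0.val = 26  [given at root]
2. n2.pre = "py"  ["py"]
3. n3.idx = -2  [terminal]
4. n4.idx = 27  [terminal]
5. n5.fin = 16  [terminal]
6. n2.live = false  [a₀.idx > -2]
7. n6.wid = false  [A.live == true]
8. n6.sig = -4  [-4]
9. n7.idx = 27  [terminal]
10. n8.fin = 30  [terminal]
11. n9.idx = 8  [terminal]
12. n6.cnt = "mv"  ["mv"]
13. n6.env = false  [B.sig > -4]
14. n10.idx = 9  [terminal]
15. n1.key = "nmv"  ["n" ++ B.cnt]
16. n1.cnt = false  [A.live and B.env]
17. n1.off = false  [a.idx > 9]
18. n1.lab = 9  [a.idx]
19. n11.val = -1  [S₀.val - 27]
20. n12.fin = 8  [terminal]
21. n11.lim = false  [false]
22. n11.off = "ur"  ["ur"]
23. n11.cnt = 28  [S.val + h.fin + 21]
24. n14.live = "ux"  [terminal]
25. n16.idx = 1  [terminal]
26. n17.idx = 22  [terminal]
27. n18.fin = -9  [terminal]
28. n15.key = "kk"  ["kk"]
29. n15.cnt = false  [a₀.idx > 1]
30. n15.off = true  [a₁.idx > 21]
31. n15.lab = -1  [a₀.idx - 2]
32. n13.key = "uxn"  [g.live ++ "n"]
33. n13.cnt = false  [C₁.cnt == true]
34. n13.off = true  [C₁.off == true]
35. n13.lab = 13  [C₁.lab + 14]
36. n0.lim = false  [S₀.val > 26]
37. n0.off = "y"  [if C₀.cnt then C₀.key else "y"]
38. n0.cnt = 22  [(if C₀.cnt then S₀.val else S₁.cnt) - 6]

22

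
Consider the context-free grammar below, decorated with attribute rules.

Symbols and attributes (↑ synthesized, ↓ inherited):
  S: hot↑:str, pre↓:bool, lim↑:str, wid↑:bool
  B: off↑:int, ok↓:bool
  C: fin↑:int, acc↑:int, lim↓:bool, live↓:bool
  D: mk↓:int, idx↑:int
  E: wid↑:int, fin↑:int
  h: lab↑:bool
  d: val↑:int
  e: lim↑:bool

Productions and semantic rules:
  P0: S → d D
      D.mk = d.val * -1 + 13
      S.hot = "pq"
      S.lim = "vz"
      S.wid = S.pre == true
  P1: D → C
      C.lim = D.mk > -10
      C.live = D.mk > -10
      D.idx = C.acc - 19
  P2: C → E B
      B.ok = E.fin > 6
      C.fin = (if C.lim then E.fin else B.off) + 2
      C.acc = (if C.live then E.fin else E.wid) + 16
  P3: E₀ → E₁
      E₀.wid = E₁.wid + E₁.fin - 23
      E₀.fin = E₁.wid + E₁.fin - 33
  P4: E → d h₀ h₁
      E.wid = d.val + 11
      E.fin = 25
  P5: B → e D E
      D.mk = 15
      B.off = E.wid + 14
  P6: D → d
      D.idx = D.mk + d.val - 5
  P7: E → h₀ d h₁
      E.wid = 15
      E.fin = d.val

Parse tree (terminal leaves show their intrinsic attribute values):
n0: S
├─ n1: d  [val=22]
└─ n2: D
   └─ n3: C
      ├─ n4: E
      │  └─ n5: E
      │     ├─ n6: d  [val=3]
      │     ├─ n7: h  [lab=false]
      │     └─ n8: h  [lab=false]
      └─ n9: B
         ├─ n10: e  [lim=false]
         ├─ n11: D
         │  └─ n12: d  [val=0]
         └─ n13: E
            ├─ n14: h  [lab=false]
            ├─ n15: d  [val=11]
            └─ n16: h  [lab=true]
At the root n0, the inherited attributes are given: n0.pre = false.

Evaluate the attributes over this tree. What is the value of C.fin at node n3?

8

1. n0.pre = false  [given at root]
2. n1.val = 22  [terminal]
3. n2.mk = -9  [d.val * -1 + 13]
4. n3.lim = true  [D.mk > -10]
5. n3.live = true  [D.mk > -10]
6. n6.val = 3  [terminal]
7. n7.lab = false  [terminal]
8. n8.lab = false  [terminal]
9. n5.wid = 14  [d.val + 11]
10. n5.fin = 25  [25]
11. n4.wid = 16  [E₁.wid + E₁.fin - 23]
12. n4.fin = 6  [E₁.wid + E₁.fin - 33]
13. n9.ok = false  [E.fin > 6]
14. n10.lim = false  [terminal]
15. n11.mk = 15  [15]
16. n12.val = 0  [terminal]
17. n11.idx = 10  [D.mk + d.val - 5]
18. n14.lab = false  [terminal]
19. n15.val = 11  [terminal]
20. n16.lab = true  [terminal]
21. n13.wid = 15  [15]
22. n13.fin = 11  [d.val]
23. n9.off = 29  [E.wid + 14]
24. n3.fin = 8  [(if C.lim then E.fin else B.off) + 2]
25. n3.acc = 22  [(if C.live then E.fin else E.wid) + 16]
26. n2.idx = 3  [C.acc - 19]
27. n0.hot = "pq"  ["pq"]
28. n0.lim = "vz"  ["vz"]
29. n0.wid = false  [S.pre == true]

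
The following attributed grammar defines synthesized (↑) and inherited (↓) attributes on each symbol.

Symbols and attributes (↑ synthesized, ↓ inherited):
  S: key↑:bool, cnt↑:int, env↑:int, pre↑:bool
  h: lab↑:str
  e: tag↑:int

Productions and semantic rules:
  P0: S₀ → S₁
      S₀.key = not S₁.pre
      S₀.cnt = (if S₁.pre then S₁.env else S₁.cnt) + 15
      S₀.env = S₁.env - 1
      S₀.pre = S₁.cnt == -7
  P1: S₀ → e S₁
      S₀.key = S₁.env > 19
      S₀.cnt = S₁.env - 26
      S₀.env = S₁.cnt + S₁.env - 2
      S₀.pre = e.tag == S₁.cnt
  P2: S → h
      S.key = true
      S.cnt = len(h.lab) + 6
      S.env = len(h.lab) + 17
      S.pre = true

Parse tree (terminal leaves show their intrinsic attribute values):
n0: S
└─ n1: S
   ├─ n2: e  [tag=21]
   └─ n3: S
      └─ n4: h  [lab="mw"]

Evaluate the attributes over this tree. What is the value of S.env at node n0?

1. n2.tag = 21  [terminal]
2. n4.lab = "mw"  [terminal]
3. n3.key = true  [true]
4. n3.cnt = 8  [len(h.lab) + 6]
5. n3.env = 19  [len(h.lab) + 17]
6. n3.pre = true  [true]
7. n1.key = false  [S₁.env > 19]
8. n1.cnt = -7  [S₁.env - 26]
9. n1.env = 25  [S₁.cnt + S₁.env - 2]
10. n1.pre = false  [e.tag == S₁.cnt]
11. n0.key = true  [not S₁.pre]
12. n0.cnt = 8  [(if S₁.pre then S₁.env else S₁.cnt) + 15]
13. n0.env = 24  [S₁.env - 1]
14. n0.pre = true  [S₁.cnt == -7]

24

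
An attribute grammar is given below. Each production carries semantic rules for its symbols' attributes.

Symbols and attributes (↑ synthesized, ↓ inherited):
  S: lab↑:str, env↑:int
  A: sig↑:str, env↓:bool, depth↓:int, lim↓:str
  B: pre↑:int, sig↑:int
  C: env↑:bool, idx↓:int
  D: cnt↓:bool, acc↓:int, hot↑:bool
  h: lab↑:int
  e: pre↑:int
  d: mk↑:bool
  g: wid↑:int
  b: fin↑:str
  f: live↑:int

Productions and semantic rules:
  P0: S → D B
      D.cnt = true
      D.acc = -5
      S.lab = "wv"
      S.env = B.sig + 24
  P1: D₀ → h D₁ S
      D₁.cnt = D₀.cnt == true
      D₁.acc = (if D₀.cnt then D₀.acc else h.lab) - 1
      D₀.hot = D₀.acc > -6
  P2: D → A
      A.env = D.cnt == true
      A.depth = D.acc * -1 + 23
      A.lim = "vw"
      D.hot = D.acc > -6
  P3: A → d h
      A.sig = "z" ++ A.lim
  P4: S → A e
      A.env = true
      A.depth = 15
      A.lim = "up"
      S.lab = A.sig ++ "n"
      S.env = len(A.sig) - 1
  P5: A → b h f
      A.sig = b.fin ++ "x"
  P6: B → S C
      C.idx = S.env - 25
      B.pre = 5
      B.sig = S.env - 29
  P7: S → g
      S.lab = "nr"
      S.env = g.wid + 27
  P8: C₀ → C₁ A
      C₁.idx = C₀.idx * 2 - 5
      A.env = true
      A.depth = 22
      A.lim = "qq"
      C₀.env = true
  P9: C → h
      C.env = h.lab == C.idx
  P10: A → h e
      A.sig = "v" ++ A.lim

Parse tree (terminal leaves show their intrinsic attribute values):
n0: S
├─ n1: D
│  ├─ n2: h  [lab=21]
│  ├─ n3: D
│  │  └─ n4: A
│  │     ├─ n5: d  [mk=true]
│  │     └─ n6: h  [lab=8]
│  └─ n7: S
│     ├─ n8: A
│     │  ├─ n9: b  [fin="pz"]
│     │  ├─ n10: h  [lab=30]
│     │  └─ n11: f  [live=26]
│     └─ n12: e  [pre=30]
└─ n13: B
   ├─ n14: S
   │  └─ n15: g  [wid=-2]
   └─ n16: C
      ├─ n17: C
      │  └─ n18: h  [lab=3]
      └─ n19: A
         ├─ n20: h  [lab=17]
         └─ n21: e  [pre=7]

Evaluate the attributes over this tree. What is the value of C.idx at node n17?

-5

1. n1.cnt = true  [true]
2. n1.acc = -5  [-5]
3. n2.lab = 21  [terminal]
4. n3.cnt = true  [D₀.cnt == true]
5. n3.acc = -6  [(if D₀.cnt then D₀.acc else h.lab) - 1]
6. n4.env = true  [D.cnt == true]
7. n4.depth = 29  [D.acc * -1 + 23]
8. n4.lim = "vw"  ["vw"]
9. n5.mk = true  [terminal]
10. n6.lab = 8  [terminal]
11. n4.sig = "zvw"  ["z" ++ A.lim]
12. n3.hot = false  [D.acc > -6]
13. n8.env = true  [true]
14. n8.depth = 15  [15]
15. n8.lim = "up"  ["up"]
16. n9.fin = "pz"  [terminal]
17. n10.lab = 30  [terminal]
18. n11.live = 26  [terminal]
19. n8.sig = "pzx"  [b.fin ++ "x"]
20. n12.pre = 30  [terminal]
21. n7.lab = "pzxn"  [A.sig ++ "n"]
22. n7.env = 2  [len(A.sig) - 1]
23. n1.hot = true  [D₀.acc > -6]
24. n15.wid = -2  [terminal]
25. n14.lab = "nr"  ["nr"]
26. n14.env = 25  [g.wid + 27]
27. n16.idx = 0  [S.env - 25]
28. n17.idx = -5  [C₀.idx * 2 - 5]
29. n18.lab = 3  [terminal]
30. n17.env = false  [h.lab == C.idx]
31. n19.env = true  [true]
32. n19.depth = 22  [22]
33. n19.lim = "qq"  ["qq"]
34. n20.lab = 17  [terminal]
35. n21.pre = 7  [terminal]
36. n19.sig = "vqq"  ["v" ++ A.lim]
37. n16.env = true  [true]
38. n13.pre = 5  [5]
39. n13.sig = -4  [S.env - 29]
40. n0.lab = "wv"  ["wv"]
41. n0.env = 20  [B.sig + 24]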